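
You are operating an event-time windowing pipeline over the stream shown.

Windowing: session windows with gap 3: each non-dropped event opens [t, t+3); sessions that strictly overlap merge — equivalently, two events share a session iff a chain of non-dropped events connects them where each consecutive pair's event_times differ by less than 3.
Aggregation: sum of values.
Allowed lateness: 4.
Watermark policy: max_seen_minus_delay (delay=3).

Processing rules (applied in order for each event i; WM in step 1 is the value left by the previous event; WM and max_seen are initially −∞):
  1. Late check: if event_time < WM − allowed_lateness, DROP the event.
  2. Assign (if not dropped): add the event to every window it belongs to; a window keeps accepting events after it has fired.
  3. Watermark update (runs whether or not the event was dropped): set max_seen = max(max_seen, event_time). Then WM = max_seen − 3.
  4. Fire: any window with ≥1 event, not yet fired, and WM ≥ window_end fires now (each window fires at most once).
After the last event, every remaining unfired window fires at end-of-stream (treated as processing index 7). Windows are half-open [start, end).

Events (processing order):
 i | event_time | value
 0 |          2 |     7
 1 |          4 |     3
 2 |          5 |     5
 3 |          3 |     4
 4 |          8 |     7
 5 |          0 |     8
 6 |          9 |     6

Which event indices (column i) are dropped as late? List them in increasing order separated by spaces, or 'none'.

i=0 t=2 v=7: → [2,5); WM=-1
i=1 t=4 v=3: → [2,7); WM=1
i=2 t=5 v=5: → [2,8); WM=2
i=3 t=3 v=4: → [2,8); WM=2
i=4 t=8 v=7: → [8,11); WM=5
i=5 t=0 v=8: DROP (t<5-4); WM=5
i=6 t=9 v=6: → [8,12); WM=6

5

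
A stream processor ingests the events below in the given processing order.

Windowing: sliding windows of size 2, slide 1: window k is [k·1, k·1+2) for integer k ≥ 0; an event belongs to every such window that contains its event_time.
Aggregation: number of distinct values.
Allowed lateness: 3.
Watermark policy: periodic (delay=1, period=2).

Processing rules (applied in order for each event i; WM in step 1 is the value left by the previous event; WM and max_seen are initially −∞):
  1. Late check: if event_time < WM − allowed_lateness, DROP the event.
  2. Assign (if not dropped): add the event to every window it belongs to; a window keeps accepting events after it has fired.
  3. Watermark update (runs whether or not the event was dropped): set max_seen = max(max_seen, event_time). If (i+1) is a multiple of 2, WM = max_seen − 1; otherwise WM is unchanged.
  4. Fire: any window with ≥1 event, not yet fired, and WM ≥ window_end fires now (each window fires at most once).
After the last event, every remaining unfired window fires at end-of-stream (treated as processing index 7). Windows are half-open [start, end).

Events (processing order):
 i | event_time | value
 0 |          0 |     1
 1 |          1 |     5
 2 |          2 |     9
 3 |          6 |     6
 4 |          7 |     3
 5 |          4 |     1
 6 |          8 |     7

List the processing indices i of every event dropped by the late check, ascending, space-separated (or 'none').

i=0 t=0 v=1: → [0,2); WM=−∞
i=1 t=1 v=5: → [1,3),[0,2); WM=0
i=2 t=2 v=9: → [2,4),[1,3); WM=0
i=3 t=6 v=6: → [6,8),[5,7); WM=5; [0,2) fires=2 [1,3) fires=2 [2,4) fires=1
i=4 t=7 v=3: → [7,9),[6,8); WM=5
i=5 t=4 v=1: → [4,6),[3,5); WM=6; [3,5) fires=1 [4,6) fires=1
i=6 t=8 v=7: → [8,10),[7,9); WM=6

none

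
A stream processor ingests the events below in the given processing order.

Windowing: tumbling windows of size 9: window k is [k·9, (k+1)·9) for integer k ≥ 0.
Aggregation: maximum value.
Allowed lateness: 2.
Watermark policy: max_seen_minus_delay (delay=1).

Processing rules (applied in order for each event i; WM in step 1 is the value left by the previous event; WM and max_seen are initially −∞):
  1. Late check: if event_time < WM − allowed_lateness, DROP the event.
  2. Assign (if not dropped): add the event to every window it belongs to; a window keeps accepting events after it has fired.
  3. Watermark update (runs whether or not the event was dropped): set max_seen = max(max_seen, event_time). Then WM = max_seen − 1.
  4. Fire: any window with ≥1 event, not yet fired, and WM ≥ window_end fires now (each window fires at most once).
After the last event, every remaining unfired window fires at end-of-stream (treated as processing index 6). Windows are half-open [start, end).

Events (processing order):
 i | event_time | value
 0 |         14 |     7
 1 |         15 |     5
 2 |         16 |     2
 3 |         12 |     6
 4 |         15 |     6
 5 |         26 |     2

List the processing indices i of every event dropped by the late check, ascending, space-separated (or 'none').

i=0 t=14 v=7: → [9,18); WM=13
i=1 t=15 v=5: → [9,18); WM=14
i=2 t=16 v=2: → [9,18); WM=15
i=3 t=12 v=6: DROP (t<15-2); WM=15
i=4 t=15 v=6: → [9,18); WM=15
i=5 t=26 v=2: → [18,27); WM=25; [9,18) fires=7

3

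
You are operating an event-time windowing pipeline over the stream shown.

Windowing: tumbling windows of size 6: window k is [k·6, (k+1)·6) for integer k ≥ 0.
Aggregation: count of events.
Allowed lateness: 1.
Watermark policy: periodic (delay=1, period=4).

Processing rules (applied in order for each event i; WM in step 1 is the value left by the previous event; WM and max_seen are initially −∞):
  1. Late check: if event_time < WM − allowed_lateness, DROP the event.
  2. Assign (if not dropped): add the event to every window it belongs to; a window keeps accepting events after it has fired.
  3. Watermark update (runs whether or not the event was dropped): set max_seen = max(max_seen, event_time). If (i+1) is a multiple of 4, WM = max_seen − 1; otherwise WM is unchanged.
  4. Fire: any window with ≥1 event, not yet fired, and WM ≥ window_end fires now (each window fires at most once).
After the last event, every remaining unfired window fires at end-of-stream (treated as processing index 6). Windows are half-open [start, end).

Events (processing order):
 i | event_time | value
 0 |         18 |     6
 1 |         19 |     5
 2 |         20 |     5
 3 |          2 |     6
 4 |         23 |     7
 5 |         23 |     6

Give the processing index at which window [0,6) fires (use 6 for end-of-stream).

i=0 t=18 v=6: → [18,24); WM=−∞
i=1 t=19 v=5: → [18,24); WM=−∞
i=2 t=20 v=5: → [18,24); WM=−∞
i=3 t=2 v=6: → [0,6); WM=19; [0,6) fires=1
i=4 t=23 v=7: → [18,24); WM=19
i=5 t=23 v=6: → [18,24); WM=19

3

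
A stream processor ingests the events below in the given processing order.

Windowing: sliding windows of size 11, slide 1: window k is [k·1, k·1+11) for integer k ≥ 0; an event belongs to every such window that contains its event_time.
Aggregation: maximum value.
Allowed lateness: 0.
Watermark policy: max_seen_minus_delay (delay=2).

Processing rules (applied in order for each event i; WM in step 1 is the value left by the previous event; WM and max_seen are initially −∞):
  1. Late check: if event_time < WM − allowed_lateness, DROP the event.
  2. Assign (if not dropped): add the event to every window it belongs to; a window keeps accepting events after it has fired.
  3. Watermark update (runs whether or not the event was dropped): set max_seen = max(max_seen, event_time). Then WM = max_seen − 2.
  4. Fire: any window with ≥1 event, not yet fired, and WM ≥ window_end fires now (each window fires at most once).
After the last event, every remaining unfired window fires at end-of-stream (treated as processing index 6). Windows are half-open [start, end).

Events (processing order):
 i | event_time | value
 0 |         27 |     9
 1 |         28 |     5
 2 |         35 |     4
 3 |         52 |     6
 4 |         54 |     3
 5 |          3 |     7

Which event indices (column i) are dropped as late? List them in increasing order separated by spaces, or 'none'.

i=0 t=27 v=9: → [27,38),[26,37),[25,36),[24,35),[23,34),[22,33),[21,32),[20,31),[19,30),[18,29),[17,28); WM=25
i=1 t=28 v=5: → [28,39),[27,38),[26,37),[25,36),[24,35),[23,34),[22,33),[21,32),[20,31),[19,30),[18,29); WM=26
i=2 t=35 v=4: → [35,46),[34,45),[33,44),[32,43),[31,42),[30,41),[29,40),[28,39),[27,38),[26,37),[25,36); WM=33; [17,28) fires=9 [18,29) fires=9 [19,30) fires=9 [20,31) fires=9 [21,32) fires=9 [22,33) fires=9
i=3 t=52 v=6: → [52,63),[51,62),[50,61),[49,60),[48,59),[47,58),[46,57),[45,56),[44,55),[43,54),[42,53); WM=50; [23,34) fires=9 [24,35) fires=9 [25,36) fires=9 [26,37) fires=9 [27,38) fires=9 [28,39) fires=5 [29,40) fires=4 [30,41) fires=4 [31,42) fires=4 [32,43) fires=4 [33,44) fires=4 [34,45) fires=4 [35,46) fires=4
i=4 t=54 v=3: → [54,65),[53,64),[52,63),[51,62),[50,61),[49,60),[48,59),[47,58),[46,57),[45,56),[44,55); WM=52
i=5 t=3 v=7: DROP (t<52-0); WM=52

5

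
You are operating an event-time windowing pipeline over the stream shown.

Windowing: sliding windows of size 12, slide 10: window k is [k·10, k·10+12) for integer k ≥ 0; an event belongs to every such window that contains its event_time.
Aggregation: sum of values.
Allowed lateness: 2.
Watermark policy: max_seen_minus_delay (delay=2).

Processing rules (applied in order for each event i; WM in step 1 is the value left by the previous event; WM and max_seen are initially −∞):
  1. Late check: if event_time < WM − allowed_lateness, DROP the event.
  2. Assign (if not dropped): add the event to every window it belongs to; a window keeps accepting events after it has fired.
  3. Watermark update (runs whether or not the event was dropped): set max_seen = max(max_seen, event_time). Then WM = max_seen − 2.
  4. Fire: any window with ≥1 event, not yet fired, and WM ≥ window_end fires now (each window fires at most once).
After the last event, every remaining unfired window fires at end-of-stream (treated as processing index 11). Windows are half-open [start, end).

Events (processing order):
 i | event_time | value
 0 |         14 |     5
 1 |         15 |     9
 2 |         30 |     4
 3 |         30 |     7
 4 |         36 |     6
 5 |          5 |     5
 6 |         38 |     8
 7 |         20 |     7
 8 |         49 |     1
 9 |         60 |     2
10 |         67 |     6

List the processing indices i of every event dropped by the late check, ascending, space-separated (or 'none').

i=0 t=14 v=5: → [10,22); WM=12
i=1 t=15 v=9: → [10,22); WM=13
i=2 t=30 v=4: → [30,42),[20,32); WM=28; [10,22) fires=14
i=3 t=30 v=7: → [30,42),[20,32); WM=28
i=4 t=36 v=6: → [30,42); WM=34; [20,32) fires=11
i=5 t=5 v=5: DROP (t<34-2); WM=34
i=6 t=38 v=8: → [30,42); WM=36
i=7 t=20 v=7: DROP (t<36-2); WM=36
i=8 t=49 v=1: → [40,52); WM=47; [30,42) fires=25
i=9 t=60 v=2: → [60,72),[50,62); WM=58; [40,52) fires=1
i=10 t=67 v=6: → [60,72); WM=65; [50,62) fires=2

5 7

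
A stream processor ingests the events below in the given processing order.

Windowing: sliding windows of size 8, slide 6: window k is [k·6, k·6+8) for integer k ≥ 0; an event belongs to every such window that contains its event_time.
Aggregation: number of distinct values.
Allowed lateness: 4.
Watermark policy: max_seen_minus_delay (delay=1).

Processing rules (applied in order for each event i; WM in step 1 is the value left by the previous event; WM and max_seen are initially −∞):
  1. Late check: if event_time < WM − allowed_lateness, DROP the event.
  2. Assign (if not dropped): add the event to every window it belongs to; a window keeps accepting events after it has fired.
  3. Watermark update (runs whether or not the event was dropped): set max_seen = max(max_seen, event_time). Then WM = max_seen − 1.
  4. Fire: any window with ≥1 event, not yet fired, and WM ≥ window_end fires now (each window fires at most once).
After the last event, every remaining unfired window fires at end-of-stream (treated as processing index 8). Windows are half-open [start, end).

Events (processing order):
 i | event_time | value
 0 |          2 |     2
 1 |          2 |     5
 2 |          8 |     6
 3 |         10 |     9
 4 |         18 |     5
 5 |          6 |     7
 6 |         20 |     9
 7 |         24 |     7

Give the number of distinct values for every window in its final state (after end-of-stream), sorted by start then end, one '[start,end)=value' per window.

i=0 t=2 v=2: → [0,8); WM=1
i=1 t=2 v=5: → [0,8); WM=1
i=2 t=8 v=6: → [6,14); WM=7
i=3 t=10 v=9: → [6,14); WM=9; [0,8) fires=2
i=4 t=18 v=5: → [18,26),[12,20); WM=17; [6,14) fires=2
i=5 t=6 v=7: DROP (t<17-4); WM=17
i=6 t=20 v=9: → [18,26); WM=19
i=7 t=24 v=7: → [24,32),[18,26); WM=23; [12,20) fires=1

[0,8)=2 [6,14)=2 [12,20)=1 [18,26)=3 [24,32)=1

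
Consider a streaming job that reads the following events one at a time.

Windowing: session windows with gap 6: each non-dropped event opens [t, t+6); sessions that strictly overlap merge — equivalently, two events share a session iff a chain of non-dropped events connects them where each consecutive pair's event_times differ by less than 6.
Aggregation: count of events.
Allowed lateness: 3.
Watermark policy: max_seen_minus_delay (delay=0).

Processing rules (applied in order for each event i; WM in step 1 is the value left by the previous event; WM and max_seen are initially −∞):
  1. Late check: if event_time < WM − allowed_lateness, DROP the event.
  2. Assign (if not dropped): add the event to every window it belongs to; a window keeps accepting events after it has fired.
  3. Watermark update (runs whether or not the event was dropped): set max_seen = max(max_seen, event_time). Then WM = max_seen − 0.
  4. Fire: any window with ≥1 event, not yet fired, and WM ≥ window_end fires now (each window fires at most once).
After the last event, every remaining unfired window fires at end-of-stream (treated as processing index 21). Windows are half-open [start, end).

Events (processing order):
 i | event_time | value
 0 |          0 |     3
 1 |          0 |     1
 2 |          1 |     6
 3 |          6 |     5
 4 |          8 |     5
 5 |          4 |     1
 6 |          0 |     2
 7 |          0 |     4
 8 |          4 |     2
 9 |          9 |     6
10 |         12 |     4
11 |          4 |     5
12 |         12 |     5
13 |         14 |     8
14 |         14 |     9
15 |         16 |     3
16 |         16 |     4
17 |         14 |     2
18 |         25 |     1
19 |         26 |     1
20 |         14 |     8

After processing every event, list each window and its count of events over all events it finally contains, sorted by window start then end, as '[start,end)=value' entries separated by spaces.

i=0 t=0 v=3: → [0,6); WM=0
i=1 t=0 v=1: → [0,6); WM=0
i=2 t=1 v=6: → [0,7); WM=1
i=3 t=6 v=5: → [0,12); WM=6
i=4 t=8 v=5: → [0,14); WM=8
i=5 t=4 v=1: DROP (t<8-3); WM=8
i=6 t=0 v=2: DROP (t<8-3); WM=8
i=7 t=0 v=4: DROP (t<8-3); WM=8
i=8 t=4 v=2: DROP (t<8-3); WM=8
i=9 t=9 v=6: → [0,15); WM=9
i=10 t=12 v=4: → [0,18); WM=12
i=11 t=4 v=5: DROP (t<12-3); WM=12
i=12 t=12 v=5: → [0,18); WM=12
i=13 t=14 v=8: → [0,20); WM=14
i=14 t=14 v=9: → [0,20); WM=14
i=15 t=16 v=3: → [0,22); WM=16
i=16 t=16 v=4: → [0,22); WM=16
i=17 t=14 v=2: → [0,22); WM=16
i=18 t=25 v=1: → [25,31); WM=25
i=19 t=26 v=1: → [25,32); WM=26
i=20 t=14 v=8: DROP (t<26-3); WM=26

[0,22)=13 [25,32)=2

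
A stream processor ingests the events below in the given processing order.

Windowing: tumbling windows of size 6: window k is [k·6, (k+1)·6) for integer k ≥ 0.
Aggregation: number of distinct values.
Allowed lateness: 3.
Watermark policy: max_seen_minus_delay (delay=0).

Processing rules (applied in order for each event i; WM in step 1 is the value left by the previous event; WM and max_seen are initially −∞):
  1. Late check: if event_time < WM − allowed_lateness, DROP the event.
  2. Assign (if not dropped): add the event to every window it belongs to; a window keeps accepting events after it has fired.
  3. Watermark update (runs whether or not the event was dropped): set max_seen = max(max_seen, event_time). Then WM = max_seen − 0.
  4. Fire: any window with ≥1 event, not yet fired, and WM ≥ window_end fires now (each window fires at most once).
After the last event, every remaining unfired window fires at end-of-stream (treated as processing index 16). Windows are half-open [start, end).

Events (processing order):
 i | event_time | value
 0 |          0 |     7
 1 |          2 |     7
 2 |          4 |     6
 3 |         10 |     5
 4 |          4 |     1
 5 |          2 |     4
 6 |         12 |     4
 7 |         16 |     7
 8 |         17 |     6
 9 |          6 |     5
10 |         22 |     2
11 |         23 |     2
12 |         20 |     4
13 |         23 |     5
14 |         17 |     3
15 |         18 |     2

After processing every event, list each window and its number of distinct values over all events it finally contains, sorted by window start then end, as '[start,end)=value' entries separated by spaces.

[0,6)=2 [6,12)=1 [12,18)=3 [18,24)=3

i=0 t=0 v=7: → [0,6); WM=0
i=1 t=2 v=7: → [0,6); WM=2
i=2 t=4 v=6: → [0,6); WM=4
i=3 t=10 v=5: → [6,12); WM=10; [0,6) fires=2
i=4 t=4 v=1: DROP (t<10-3); WM=10
i=5 t=2 v=4: DROP (t<10-3); WM=10
i=6 t=12 v=4: → [12,18); WM=12; [6,12) fires=1
i=7 t=16 v=7: → [12,18); WM=16
i=8 t=17 v=6: → [12,18); WM=17
i=9 t=6 v=5: DROP (t<17-3); WM=17
i=10 t=22 v=2: → [18,24); WM=22; [12,18) fires=3
i=11 t=23 v=2: → [18,24); WM=23
i=12 t=20 v=4: → [18,24); WM=23
i=13 t=23 v=5: → [18,24); WM=23
i=14 t=17 v=3: DROP (t<23-3); WM=23
i=15 t=18 v=2: DROP (t<23-3); WM=23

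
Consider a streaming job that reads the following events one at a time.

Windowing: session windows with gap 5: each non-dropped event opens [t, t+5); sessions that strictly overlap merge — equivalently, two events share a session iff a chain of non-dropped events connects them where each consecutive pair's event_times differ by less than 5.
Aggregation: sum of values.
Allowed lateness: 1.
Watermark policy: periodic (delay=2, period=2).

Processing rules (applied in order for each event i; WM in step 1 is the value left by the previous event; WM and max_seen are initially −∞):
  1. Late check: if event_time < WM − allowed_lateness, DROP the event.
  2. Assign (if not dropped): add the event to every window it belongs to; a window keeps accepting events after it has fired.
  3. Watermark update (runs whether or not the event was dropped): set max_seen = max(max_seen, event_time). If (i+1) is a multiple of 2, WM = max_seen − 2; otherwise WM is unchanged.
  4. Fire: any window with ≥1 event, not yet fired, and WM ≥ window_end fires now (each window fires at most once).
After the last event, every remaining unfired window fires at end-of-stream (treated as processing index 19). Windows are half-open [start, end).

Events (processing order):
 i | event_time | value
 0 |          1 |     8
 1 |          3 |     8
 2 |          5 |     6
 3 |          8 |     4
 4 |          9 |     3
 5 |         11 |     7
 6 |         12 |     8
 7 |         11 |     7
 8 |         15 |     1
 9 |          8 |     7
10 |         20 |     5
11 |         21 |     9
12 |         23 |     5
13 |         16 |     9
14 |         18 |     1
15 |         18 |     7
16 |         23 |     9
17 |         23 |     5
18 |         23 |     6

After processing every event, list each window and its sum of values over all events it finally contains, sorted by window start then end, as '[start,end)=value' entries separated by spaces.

[1,20)=52 [20,28)=39

i=0 t=1 v=8: → [1,6); WM=−∞
i=1 t=3 v=8: → [1,8); WM=1
i=2 t=5 v=6: → [1,10); WM=1
i=3 t=8 v=4: → [1,13); WM=6
i=4 t=9 v=3: → [1,14); WM=6
i=5 t=11 v=7: → [1,16); WM=9
i=6 t=12 v=8: → [1,17); WM=9
i=7 t=11 v=7: → [1,17); WM=10
i=8 t=15 v=1: → [1,20); WM=10
i=9 t=8 v=7: DROP (t<10-1); WM=13
i=10 t=20 v=5: → [20,25); WM=13
i=11 t=21 v=9: → [20,26); WM=19
i=12 t=23 v=5: → [20,28); WM=19
i=13 t=16 v=9: DROP (t<19-1); WM=21
i=14 t=18 v=1: DROP (t<21-1); WM=21
i=15 t=18 v=7: DROP (t<21-1); WM=21
i=16 t=23 v=9: → [20,28); WM=21
i=17 t=23 v=5: → [20,28); WM=21
i=18 t=23 v=6: → [20,28); WM=21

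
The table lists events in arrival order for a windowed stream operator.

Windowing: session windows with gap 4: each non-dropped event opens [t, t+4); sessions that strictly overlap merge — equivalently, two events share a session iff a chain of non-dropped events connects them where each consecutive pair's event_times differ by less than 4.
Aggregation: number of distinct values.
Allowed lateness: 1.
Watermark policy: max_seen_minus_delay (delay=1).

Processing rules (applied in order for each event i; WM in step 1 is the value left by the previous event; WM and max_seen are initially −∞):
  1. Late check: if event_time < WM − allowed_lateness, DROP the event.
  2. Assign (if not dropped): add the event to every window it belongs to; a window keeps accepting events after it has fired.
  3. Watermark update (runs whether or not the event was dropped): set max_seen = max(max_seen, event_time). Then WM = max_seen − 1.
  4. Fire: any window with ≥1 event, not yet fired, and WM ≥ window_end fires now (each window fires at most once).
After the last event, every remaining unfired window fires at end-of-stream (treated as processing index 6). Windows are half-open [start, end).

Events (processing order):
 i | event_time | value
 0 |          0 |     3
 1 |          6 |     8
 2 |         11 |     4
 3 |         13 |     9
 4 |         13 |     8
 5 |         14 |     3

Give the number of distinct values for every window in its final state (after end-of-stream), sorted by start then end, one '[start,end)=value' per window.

i=0 t=0 v=3: → [0,4); WM=-1
i=1 t=6 v=8: → [6,10); WM=5
i=2 t=11 v=4: → [11,15); WM=10
i=3 t=13 v=9: → [11,17); WM=12
i=4 t=13 v=8: → [11,17); WM=12
i=5 t=14 v=3: → [11,18); WM=13

[0,4)=1 [6,10)=1 [11,18)=4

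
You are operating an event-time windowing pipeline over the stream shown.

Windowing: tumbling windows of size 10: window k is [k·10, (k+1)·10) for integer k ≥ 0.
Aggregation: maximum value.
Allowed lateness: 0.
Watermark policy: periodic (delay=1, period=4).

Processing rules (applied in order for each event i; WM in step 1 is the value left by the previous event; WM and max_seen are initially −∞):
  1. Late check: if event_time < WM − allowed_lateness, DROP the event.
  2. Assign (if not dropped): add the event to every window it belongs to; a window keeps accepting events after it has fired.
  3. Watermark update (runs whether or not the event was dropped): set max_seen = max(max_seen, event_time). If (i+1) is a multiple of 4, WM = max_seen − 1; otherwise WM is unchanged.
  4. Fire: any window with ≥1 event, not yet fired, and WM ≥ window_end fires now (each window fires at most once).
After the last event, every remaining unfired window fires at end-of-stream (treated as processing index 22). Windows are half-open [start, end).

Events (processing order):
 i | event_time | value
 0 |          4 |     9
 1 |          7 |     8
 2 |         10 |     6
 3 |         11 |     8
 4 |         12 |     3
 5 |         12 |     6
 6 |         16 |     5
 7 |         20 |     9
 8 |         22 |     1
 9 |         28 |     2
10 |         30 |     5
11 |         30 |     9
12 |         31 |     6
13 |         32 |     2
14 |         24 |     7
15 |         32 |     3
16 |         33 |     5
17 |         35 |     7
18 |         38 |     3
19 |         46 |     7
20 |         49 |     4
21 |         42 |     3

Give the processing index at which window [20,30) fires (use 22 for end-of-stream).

i=0 t=4 v=9: → [0,10); WM=−∞
i=1 t=7 v=8: → [0,10); WM=−∞
i=2 t=10 v=6: → [10,20); WM=−∞
i=3 t=11 v=8: → [10,20); WM=10; [0,10) fires=9
i=4 t=12 v=3: → [10,20); WM=10
i=5 t=12 v=6: → [10,20); WM=10
i=6 t=16 v=5: → [10,20); WM=10
i=7 t=20 v=9: → [20,30); WM=19
i=8 t=22 v=1: → [20,30); WM=19
i=9 t=28 v=2: → [20,30); WM=19
i=10 t=30 v=5: → [30,40); WM=19
i=11 t=30 v=9: → [30,40); WM=29; [10,20) fires=8
i=12 t=31 v=6: → [30,40); WM=29
i=13 t=32 v=2: → [30,40); WM=29
i=14 t=24 v=7: DROP (t<29-0); WM=29
i=15 t=32 v=3: → [30,40); WM=31; [20,30) fires=9
i=16 t=33 v=5: → [30,40); WM=31
i=17 t=35 v=7: → [30,40); WM=31
i=18 t=38 v=3: → [30,40); WM=31
i=19 t=46 v=7: → [40,50); WM=45; [30,40) fires=9
i=20 t=49 v=4: → [40,50); WM=45
i=21 t=42 v=3: DROP (t<45-0); WM=45

15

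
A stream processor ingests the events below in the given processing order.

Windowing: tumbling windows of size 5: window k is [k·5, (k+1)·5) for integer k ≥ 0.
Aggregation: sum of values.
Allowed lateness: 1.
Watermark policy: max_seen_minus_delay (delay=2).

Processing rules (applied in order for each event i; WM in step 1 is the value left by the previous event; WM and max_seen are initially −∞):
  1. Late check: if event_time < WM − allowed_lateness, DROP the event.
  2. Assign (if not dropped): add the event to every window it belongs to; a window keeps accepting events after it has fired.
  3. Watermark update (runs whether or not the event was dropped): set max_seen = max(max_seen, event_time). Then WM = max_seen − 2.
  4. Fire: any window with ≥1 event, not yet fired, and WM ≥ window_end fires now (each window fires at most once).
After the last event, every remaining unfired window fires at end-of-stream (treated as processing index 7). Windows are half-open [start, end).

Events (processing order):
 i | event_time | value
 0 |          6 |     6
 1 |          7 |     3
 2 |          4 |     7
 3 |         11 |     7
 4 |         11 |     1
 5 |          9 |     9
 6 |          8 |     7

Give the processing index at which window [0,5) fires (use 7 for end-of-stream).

2

i=0 t=6 v=6: → [5,10); WM=4
i=1 t=7 v=3: → [5,10); WM=5
i=2 t=4 v=7: → [0,5); WM=5; [0,5) fires=7
i=3 t=11 v=7: → [10,15); WM=9
i=4 t=11 v=1: → [10,15); WM=9
i=5 t=9 v=9: → [5,10); WM=9
i=6 t=8 v=7: → [5,10); WM=9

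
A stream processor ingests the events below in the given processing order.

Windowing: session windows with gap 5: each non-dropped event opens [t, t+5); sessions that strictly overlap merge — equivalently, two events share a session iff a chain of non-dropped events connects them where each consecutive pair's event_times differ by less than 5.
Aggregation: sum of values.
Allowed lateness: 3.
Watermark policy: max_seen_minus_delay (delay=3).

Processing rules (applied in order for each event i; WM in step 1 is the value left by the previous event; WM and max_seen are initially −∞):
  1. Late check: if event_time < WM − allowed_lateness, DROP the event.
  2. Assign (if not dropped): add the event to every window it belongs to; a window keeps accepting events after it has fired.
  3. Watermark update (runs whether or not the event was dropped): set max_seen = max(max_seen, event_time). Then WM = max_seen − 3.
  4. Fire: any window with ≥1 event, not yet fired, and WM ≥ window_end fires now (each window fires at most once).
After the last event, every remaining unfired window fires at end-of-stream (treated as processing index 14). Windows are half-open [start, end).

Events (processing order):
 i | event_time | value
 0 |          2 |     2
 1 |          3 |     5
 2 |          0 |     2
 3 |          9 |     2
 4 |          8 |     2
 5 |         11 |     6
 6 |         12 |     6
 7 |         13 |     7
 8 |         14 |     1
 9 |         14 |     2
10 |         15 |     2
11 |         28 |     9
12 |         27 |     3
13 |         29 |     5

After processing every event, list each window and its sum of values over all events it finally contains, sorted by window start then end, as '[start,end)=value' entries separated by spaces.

i=0 t=2 v=2: → [2,7); WM=-1
i=1 t=3 v=5: → [2,8); WM=0
i=2 t=0 v=2: → [0,8); WM=0
i=3 t=9 v=2: → [9,14); WM=6
i=4 t=8 v=2: → [8,14); WM=6
i=5 t=11 v=6: → [8,16); WM=8
i=6 t=12 v=6: → [8,17); WM=9
i=7 t=13 v=7: → [8,18); WM=10
i=8 t=14 v=1: → [8,19); WM=11
i=9 t=14 v=2: → [8,19); WM=11
i=10 t=15 v=2: → [8,20); WM=12
i=11 t=28 v=9: → [28,33); WM=25
i=12 t=27 v=3: → [27,33); WM=25
i=13 t=29 v=5: → [27,34); WM=26

[0,8)=9 [8,20)=28 [27,34)=17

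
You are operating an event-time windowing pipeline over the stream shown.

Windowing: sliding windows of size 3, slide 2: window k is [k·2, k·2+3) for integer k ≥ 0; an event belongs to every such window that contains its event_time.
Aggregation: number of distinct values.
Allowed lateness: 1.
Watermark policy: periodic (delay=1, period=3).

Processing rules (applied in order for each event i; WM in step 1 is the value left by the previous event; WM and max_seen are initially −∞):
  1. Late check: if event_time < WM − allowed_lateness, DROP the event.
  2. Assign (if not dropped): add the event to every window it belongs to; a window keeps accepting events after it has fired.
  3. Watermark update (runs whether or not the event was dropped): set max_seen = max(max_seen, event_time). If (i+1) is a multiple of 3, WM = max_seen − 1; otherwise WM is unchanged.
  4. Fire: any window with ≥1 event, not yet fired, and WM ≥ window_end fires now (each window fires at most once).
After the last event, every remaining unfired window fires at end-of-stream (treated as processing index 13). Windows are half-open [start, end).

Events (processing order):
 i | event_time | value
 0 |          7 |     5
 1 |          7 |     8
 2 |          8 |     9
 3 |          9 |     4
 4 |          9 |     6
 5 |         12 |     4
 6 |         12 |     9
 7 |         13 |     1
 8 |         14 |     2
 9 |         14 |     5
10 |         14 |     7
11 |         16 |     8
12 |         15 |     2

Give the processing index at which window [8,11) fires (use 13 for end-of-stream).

5

i=0 t=7 v=5: → [6,9); WM=−∞
i=1 t=7 v=8: → [6,9); WM=−∞
i=2 t=8 v=9: → [8,11),[6,9); WM=7
i=3 t=9 v=4: → [8,11); WM=7
i=4 t=9 v=6: → [8,11); WM=7
i=5 t=12 v=4: → [12,15),[10,13); WM=11; [6,9) fires=3 [8,11) fires=3
i=6 t=12 v=9: → [12,15),[10,13); WM=11
i=7 t=13 v=1: → [12,15); WM=11
i=8 t=14 v=2: → [14,17),[12,15); WM=13; [10,13) fires=2
i=9 t=14 v=5: → [14,17),[12,15); WM=13
i=10 t=14 v=7: → [14,17),[12,15); WM=13
i=11 t=16 v=8: → [16,19),[14,17); WM=15; [12,15) fires=6
i=12 t=15 v=2: → [14,17); WM=15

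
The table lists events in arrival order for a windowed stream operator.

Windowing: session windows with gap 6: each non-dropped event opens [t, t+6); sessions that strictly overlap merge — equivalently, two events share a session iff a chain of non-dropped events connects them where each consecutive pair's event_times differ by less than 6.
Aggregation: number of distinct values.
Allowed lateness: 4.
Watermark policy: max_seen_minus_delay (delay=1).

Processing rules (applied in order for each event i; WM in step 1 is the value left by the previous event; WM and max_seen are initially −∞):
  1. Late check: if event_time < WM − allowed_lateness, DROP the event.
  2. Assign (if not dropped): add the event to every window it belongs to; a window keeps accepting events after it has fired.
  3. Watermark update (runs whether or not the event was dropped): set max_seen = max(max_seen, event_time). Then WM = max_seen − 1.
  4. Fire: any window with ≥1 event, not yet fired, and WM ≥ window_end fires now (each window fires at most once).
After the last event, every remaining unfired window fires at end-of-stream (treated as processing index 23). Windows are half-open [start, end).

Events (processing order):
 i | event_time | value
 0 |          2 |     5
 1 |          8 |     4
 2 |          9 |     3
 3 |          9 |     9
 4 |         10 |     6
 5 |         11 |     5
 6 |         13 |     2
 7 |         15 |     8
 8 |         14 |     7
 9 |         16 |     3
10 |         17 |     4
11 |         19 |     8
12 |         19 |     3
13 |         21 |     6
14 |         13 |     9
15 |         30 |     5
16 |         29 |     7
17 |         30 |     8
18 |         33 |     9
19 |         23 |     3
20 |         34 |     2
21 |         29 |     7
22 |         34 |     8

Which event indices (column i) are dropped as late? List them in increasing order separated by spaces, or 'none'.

i=0 t=2 v=5: → [2,8); WM=1
i=1 t=8 v=4: → [8,14); WM=7
i=2 t=9 v=3: → [8,15); WM=8
i=3 t=9 v=9: → [8,15); WM=8
i=4 t=10 v=6: → [8,16); WM=9
i=5 t=11 v=5: → [8,17); WM=10
i=6 t=13 v=2: → [8,19); WM=12
i=7 t=15 v=8: → [8,21); WM=14
i=8 t=14 v=7: → [8,21); WM=14
i=9 t=16 v=3: → [8,22); WM=15
i=10 t=17 v=4: → [8,23); WM=16
i=11 t=19 v=8: → [8,25); WM=18
i=12 t=19 v=3: → [8,25); WM=18
i=13 t=21 v=6: → [8,27); WM=20
i=14 t=13 v=9: DROP (t<20-4); WM=20
i=15 t=30 v=5: → [30,36); WM=29
i=16 t=29 v=7: → [29,36); WM=29
i=17 t=30 v=8: → [29,36); WM=29
i=18 t=33 v=9: → [29,39); WM=32
i=19 t=23 v=3: DROP (t<32-4); WM=32
i=20 t=34 v=2: → [29,40); WM=33
i=21 t=29 v=7: → [29,40); WM=33
i=22 t=34 v=8: → [29,40); WM=33

14 19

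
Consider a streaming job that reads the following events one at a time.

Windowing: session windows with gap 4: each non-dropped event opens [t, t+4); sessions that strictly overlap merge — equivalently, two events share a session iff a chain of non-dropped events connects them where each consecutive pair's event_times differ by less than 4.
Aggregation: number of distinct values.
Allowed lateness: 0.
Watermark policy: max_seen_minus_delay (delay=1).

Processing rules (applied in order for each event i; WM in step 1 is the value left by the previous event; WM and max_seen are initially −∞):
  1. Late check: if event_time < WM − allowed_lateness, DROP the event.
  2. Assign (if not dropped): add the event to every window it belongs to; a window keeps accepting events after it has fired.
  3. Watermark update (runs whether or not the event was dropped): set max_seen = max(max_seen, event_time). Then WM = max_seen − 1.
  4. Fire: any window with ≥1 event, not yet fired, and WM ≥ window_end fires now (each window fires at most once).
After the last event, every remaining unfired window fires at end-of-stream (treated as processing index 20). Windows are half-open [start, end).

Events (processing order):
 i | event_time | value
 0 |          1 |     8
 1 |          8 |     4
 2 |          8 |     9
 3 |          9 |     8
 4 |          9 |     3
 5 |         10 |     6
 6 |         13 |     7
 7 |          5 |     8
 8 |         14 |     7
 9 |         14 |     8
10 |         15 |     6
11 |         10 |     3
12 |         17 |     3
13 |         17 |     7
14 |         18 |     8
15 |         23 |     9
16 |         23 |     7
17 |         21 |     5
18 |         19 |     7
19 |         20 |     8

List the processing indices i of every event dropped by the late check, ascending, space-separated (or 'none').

7 11 17 18 19

i=0 t=1 v=8: → [1,5); WM=0
i=1 t=8 v=4: → [8,12); WM=7
i=2 t=8 v=9: → [8,12); WM=7
i=3 t=9 v=8: → [8,13); WM=8
i=4 t=9 v=3: → [8,13); WM=8
i=5 t=10 v=6: → [8,14); WM=9
i=6 t=13 v=7: → [8,17); WM=12
i=7 t=5 v=8: DROP (t<12-0); WM=12
i=8 t=14 v=7: → [8,18); WM=13
i=9 t=14 v=8: → [8,18); WM=13
i=10 t=15 v=6: → [8,19); WM=14
i=11 t=10 v=3: DROP (t<14-0); WM=14
i=12 t=17 v=3: → [8,21); WM=16
i=13 t=17 v=7: → [8,21); WM=16
i=14 t=18 v=8: → [8,22); WM=17
i=15 t=23 v=9: → [23,27); WM=22
i=16 t=23 v=7: → [23,27); WM=22
i=17 t=21 v=5: DROP (t<22-0); WM=22
i=18 t=19 v=7: DROP (t<22-0); WM=22
i=19 t=20 v=8: DROP (t<22-0); WM=22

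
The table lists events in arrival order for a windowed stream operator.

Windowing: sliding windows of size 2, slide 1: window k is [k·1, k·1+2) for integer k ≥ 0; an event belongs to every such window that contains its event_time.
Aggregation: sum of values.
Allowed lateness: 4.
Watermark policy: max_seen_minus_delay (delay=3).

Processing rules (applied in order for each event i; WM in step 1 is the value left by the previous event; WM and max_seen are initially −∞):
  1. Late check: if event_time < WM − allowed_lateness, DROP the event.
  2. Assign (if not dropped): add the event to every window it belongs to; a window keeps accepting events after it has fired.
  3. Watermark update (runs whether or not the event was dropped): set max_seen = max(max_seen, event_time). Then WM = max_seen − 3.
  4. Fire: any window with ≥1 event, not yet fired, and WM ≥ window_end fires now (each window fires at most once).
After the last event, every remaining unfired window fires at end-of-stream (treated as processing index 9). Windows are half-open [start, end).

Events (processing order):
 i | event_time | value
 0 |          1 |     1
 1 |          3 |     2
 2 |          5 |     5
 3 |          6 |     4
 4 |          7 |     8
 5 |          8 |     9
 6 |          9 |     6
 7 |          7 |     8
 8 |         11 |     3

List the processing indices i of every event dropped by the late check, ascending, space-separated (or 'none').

none

i=0 t=1 v=1: → [1,3),[0,2); WM=-2
i=1 t=3 v=2: → [3,5),[2,4); WM=0
i=2 t=5 v=5: → [5,7),[4,6); WM=2; [0,2) fires=1
i=3 t=6 v=4: → [6,8),[5,7); WM=3; [1,3) fires=1
i=4 t=7 v=8: → [7,9),[6,8); WM=4; [2,4) fires=2
i=5 t=8 v=9: → [8,10),[7,9); WM=5; [3,5) fires=2
i=6 t=9 v=6: → [9,11),[8,10); WM=6; [4,6) fires=5
i=7 t=7 v=8: → [7,9),[6,8); WM=6
i=8 t=11 v=3: → [11,13),[10,12); WM=8; [5,7) fires=9 [6,8) fires=20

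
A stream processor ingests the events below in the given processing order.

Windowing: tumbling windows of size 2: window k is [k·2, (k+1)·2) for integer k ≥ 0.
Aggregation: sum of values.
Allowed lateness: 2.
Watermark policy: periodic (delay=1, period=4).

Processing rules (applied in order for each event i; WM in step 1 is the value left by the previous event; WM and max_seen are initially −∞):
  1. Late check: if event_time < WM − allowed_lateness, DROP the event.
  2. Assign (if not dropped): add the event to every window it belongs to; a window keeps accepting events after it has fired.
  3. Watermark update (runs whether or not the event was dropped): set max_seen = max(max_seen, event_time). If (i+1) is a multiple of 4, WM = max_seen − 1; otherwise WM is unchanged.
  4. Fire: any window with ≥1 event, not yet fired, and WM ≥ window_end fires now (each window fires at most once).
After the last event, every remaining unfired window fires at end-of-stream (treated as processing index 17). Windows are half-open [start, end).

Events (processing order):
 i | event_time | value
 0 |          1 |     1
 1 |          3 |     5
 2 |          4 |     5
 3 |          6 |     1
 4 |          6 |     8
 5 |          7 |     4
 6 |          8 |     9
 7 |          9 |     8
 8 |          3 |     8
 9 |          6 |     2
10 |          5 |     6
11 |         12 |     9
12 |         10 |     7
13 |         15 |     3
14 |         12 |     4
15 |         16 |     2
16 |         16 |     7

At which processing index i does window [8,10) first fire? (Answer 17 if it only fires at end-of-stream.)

i=0 t=1 v=1: → [0,2); WM=−∞
i=1 t=3 v=5: → [2,4); WM=−∞
i=2 t=4 v=5: → [4,6); WM=−∞
i=3 t=6 v=1: → [6,8); WM=5; [0,2) fires=1 [2,4) fires=5
i=4 t=6 v=8: → [6,8); WM=5
i=5 t=7 v=4: → [6,8); WM=5
i=6 t=8 v=9: → [8,10); WM=5
i=7 t=9 v=8: → [8,10); WM=8; [4,6) fires=5 [6,8) fires=13
i=8 t=3 v=8: DROP (t<8-2); WM=8
i=9 t=6 v=2: → [6,8); WM=8
i=10 t=5 v=6: DROP (t<8-2); WM=8
i=11 t=12 v=9: → [12,14); WM=11; [8,10) fires=17
i=12 t=10 v=7: → [10,12); WM=11
i=13 t=15 v=3: → [14,16); WM=11
i=14 t=12 v=4: → [12,14); WM=11
i=15 t=16 v=2: → [16,18); WM=15; [10,12) fires=7 [12,14) fires=13
i=16 t=16 v=7: → [16,18); WM=15

11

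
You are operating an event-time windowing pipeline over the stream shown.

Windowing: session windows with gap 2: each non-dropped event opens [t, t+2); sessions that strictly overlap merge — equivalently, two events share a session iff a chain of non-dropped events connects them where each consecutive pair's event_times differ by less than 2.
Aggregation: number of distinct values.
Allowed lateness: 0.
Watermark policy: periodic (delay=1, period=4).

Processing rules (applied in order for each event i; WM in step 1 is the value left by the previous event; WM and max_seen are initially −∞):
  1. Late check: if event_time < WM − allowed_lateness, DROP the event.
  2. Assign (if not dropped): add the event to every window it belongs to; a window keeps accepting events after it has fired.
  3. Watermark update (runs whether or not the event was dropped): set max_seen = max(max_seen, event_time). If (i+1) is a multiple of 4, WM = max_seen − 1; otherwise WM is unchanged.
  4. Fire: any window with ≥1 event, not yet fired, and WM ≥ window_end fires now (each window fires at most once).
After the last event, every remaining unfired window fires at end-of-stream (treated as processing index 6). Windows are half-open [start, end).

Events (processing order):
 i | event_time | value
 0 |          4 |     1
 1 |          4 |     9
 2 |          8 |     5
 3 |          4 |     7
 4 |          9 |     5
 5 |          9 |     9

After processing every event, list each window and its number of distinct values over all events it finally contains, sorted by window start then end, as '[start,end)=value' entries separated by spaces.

i=0 t=4 v=1: → [4,6); WM=−∞
i=1 t=4 v=9: → [4,6); WM=−∞
i=2 t=8 v=5: → [8,10); WM=−∞
i=3 t=4 v=7: → [4,6); WM=7
i=4 t=9 v=5: → [8,11); WM=7
i=5 t=9 v=9: → [8,11); WM=7

[4,6)=3 [8,11)=2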